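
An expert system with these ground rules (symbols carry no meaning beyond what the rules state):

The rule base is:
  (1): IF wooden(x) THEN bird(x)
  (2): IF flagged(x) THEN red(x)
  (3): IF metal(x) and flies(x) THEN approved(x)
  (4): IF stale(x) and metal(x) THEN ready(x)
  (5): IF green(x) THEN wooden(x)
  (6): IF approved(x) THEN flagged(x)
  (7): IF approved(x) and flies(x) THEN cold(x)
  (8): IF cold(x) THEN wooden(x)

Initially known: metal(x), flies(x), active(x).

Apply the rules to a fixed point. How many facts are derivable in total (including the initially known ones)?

Round 1: (3) [IF metal(x) and flies(x) THEN approved(x)]. New: approved(x).
Round 2: (6) [IF approved(x) THEN flagged(x)]; (7) [IF approved(x) and flies(x) THEN cold(x)]. New: flagged(x), cold(x).
Round 3: (2) [IF flagged(x) THEN red(x)]; (8) [IF cold(x) THEN wooden(x)]. New: red(x), wooden(x).
Round 4: (1) [IF wooden(x) THEN bird(x)]. New: bird(x).
Closure: {active(x), approved(x), bird(x), cold(x), flagged(x), flies(x), metal(x), red(x), wooden(x)} — 9 facts.

9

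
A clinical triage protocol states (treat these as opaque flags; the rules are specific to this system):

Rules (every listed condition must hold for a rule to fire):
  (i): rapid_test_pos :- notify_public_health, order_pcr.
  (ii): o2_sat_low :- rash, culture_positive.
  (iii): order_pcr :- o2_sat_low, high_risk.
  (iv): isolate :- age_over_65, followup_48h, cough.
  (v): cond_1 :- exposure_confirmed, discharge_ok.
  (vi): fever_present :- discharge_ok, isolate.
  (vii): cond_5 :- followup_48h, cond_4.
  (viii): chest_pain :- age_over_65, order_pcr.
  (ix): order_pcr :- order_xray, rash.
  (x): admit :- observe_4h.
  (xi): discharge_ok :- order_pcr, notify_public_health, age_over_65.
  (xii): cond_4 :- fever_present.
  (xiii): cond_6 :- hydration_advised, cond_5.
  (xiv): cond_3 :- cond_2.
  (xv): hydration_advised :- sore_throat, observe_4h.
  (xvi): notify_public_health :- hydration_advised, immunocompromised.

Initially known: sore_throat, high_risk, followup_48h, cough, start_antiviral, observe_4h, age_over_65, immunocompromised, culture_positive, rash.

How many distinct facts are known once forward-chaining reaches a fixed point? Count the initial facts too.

Round 1 fires (ii), (iv), (x), (xv), giving o2_sat_low, isolate, admit, hydration_advised.
Round 2 fires (iii), (xvi), giving order_pcr, notify_public_health.
Round 3 fires (i), (viii), (xi), giving rapid_test_pos, chest_pain, discharge_ok.
Round 4 fires (vi), giving fever_present.
Round 5 fires (xii), giving cond_4.
Round 6 fires (vii), giving cond_5.
Round 7 fires (xiii), giving cond_6.
Closure: {admit, age_over_65, chest_pain, cond_4, cond_5, cond_6, cough, culture_positive, discharge_ok, fever_present, followup_48h, high_risk, hydration_advised, immunocompromised, isolate, notify_public_health, o2_sat_low, observe_4h, order_pcr, rapid_test_pos, rash, sore_throat, start_antiviral} — 23 facts.

23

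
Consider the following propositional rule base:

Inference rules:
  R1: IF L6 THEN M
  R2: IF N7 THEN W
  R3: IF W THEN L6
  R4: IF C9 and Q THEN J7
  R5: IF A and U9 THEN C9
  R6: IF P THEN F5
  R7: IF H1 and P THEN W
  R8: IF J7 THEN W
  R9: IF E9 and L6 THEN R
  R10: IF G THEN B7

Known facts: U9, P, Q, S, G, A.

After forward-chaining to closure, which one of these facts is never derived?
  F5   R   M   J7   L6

Round 1: R5 [IF A and U9 THEN C9]; R6 [IF P THEN F5]; R10 [IF G THEN B7]. New: C9, F5, B7.
Round 2: R4 [IF C9 and Q THEN J7]. New: J7.
Round 3: R8 [IF J7 THEN W]. New: W.
Round 4: R3 [IF W THEN L6]. New: L6.
Round 5: R1 [IF L6 THEN M]. New: M.
Derived: L6 (round 4), F5 (round 1), J7 (round 2), M (round 5). R never appears in any round.

R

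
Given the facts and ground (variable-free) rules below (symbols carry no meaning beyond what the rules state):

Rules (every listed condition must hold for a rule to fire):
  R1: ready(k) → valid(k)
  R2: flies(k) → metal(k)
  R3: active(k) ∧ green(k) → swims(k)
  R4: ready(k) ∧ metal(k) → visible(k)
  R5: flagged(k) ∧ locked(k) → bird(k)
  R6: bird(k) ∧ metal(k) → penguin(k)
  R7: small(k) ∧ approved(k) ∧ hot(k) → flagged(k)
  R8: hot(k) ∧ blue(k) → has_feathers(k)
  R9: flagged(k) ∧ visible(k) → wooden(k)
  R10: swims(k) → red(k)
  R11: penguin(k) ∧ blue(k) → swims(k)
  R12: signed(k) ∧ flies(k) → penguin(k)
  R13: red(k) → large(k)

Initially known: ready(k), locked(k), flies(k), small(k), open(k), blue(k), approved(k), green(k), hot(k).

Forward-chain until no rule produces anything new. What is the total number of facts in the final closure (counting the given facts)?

20

Round 1: R1 [ready(k) → valid(k)]; R2 [flies(k) → metal(k)]; R7 [small(k) ∧ approved(k) ∧ hot(k) → flagged(k)]; R8 [hot(k) ∧ blue(k) → has_feathers(k)]. New: valid(k), metal(k), flagged(k), has_feathers(k).
Round 2: R4 [ready(k) ∧ metal(k) → visible(k)]; R5 [flagged(k) ∧ locked(k) → bird(k)]. New: visible(k), bird(k).
Round 3: R6 [bird(k) ∧ metal(k) → penguin(k)]; R9 [flagged(k) ∧ visible(k) → wooden(k)]. New: penguin(k), wooden(k).
Round 4: R11 [penguin(k) ∧ blue(k) → swims(k)]. New: swims(k).
Round 5: R10 [swims(k) → red(k)]. New: red(k).
Round 6: R13 [red(k) → large(k)]. New: large(k).
Closure: {approved(k), bird(k), blue(k), flagged(k), flies(k), green(k), has_feathers(k), hot(k), large(k), locked(k), metal(k), open(k), penguin(k), ready(k), red(k), small(k), swims(k), valid(k), visible(k), wooden(k)} — 20 facts.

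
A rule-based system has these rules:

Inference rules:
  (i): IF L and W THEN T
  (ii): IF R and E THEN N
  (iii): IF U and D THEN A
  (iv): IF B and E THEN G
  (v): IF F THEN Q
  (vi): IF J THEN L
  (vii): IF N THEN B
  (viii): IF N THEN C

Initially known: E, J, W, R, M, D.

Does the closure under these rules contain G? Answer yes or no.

Round 1 fires (ii), (vi), giving N, L.
Round 2 fires (i), (vii), (viii), giving T, B, C.
Round 3 fires (iv), giving G.
G appears in round 3, so it is derivable.

yes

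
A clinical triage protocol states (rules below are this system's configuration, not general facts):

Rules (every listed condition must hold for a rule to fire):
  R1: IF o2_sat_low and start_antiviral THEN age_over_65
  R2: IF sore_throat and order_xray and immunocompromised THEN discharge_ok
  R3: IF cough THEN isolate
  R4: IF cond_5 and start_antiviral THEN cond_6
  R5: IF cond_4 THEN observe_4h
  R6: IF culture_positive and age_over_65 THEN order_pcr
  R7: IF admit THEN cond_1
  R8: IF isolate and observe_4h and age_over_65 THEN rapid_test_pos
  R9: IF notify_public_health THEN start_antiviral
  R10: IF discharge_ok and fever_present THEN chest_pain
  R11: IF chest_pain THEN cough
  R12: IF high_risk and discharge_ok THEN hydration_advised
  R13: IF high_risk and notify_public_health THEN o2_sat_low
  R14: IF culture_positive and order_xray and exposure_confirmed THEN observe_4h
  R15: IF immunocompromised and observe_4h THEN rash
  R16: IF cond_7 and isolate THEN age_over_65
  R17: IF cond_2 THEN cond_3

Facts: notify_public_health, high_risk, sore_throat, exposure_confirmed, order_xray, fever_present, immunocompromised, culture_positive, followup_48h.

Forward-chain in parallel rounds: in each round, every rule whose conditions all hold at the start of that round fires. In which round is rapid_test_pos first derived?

[1] R2 [IF sore_throat and order_xray and immunocompromised THEN discharge_ok]; R9 [IF notify_public_health THEN start_antiviral]; R13 [IF high_risk and notify_public_health THEN o2_sat_low]; R14 [IF culture_positive and order_xray and exposure_confirmed THEN observe_4h]. ⇒ new: discharge_ok, start_antiviral, o2_sat_low, observe_4h.
[2] R1 [IF o2_sat_low and start_antiviral THEN age_over_65]; R10 [IF discharge_ok and fever_present THEN chest_pain]; R12 [IF high_risk and discharge_ok THEN hydration_advised]; R15 [IF immunocompromised and observe_4h THEN rash]. ⇒ new: age_over_65, chest_pain, hydration_advised, rash.
[3] R6 [IF culture_positive and age_over_65 THEN order_pcr]; R11 [IF chest_pain THEN cough]. ⇒ new: order_pcr, cough.
[4] R3 [IF cough THEN isolate]. ⇒ new: isolate.
[5] R8 [IF isolate and observe_4h and age_over_65 THEN rapid_test_pos]. ⇒ new: rapid_test_pos.
rapid_test_pos first appears in round 5.

5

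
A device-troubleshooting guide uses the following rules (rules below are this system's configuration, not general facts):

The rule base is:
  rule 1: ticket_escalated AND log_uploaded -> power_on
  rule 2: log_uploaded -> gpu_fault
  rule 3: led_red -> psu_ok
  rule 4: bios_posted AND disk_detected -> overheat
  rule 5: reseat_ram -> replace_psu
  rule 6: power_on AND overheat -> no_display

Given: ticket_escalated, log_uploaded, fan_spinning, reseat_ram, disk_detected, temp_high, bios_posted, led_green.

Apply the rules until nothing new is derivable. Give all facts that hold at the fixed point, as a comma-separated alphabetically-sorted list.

bios_posted, disk_detected, fan_spinning, gpu_fault, led_green, log_uploaded, no_display, overheat, power_on, replace_psu, reseat_ram, temp_high, ticket_escalated

Round 1 — rule 1, rule 2, rule 4, rule 5, derive power_on, gpu_fault, overheat, replace_psu.
Round 2 — rule 6, derive no_display.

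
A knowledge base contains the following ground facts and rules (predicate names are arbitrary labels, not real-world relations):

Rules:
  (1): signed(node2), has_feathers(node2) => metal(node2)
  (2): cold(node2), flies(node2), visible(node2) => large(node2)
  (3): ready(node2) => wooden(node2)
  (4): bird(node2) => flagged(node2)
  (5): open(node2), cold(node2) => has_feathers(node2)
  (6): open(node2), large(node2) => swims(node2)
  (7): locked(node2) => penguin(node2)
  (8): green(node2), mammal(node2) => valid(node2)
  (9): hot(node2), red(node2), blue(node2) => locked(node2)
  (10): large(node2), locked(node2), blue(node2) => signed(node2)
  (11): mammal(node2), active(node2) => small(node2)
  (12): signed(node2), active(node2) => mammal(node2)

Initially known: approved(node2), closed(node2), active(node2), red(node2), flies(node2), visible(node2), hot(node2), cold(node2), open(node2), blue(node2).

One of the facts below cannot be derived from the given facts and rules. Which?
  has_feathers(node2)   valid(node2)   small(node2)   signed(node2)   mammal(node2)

Round 1 fires (2), (5), (9), giving large(node2), has_feathers(node2), locked(node2).
Round 2 fires (6), (7), (10), giving swims(node2), penguin(node2), signed(node2).
Round 3 fires (1), (12), giving metal(node2), mammal(node2).
Round 4 fires (11), giving small(node2).
Derived: has_feathers(node2) (round 1), signed(node2) (round 2), mammal(node2) (round 3), small(node2) (round 4). valid(node2) never appears in any round.

valid(node2)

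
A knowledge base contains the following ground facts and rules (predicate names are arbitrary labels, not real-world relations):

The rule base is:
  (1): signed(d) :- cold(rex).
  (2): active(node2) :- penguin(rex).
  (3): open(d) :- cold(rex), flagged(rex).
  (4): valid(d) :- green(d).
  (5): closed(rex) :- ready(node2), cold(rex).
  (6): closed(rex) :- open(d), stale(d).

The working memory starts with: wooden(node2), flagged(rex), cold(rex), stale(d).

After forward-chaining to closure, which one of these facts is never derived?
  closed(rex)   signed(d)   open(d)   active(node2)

active(node2)

Round 1: (1) [signed(d) :- cold(rex).]; (3) [open(d) :- cold(rex), flagged(rex).]. Adds signed(d), open(d).
Round 2: (6) [closed(rex) :- open(d), stale(d).]. Adds closed(rex).
Derived: closed(rex) (round 2), open(d) (round 1), signed(d) (round 1). active(node2) never appears in any round.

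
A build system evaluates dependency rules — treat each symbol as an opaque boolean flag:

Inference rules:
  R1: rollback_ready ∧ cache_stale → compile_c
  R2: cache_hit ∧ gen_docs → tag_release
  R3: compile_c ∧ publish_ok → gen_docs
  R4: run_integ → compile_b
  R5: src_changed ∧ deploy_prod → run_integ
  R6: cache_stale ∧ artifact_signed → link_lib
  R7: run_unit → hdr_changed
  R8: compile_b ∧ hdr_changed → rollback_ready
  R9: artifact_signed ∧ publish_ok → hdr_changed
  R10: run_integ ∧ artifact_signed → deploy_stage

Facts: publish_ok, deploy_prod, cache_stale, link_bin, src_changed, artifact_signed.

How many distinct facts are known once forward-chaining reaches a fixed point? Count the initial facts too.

Round 1: R5 [src_changed ∧ deploy_prod → run_integ]; R6 [cache_stale ∧ artifact_signed → link_lib]; R9 [artifact_signed ∧ publish_ok → hdr_changed]. New: run_integ, link_lib, hdr_changed.
Round 2: R4 [run_integ → compile_b]; R10 [run_integ ∧ artifact_signed → deploy_stage]. New: compile_b, deploy_stage.
Round 3: R8 [compile_b ∧ hdr_changed → rollback_ready]. New: rollback_ready.
Round 4: R1 [rollback_ready ∧ cache_stale → compile_c]. New: compile_c.
Round 5: R3 [compile_c ∧ publish_ok → gen_docs]. New: gen_docs.
Closure: {artifact_signed, cache_stale, compile_b, compile_c, deploy_prod, deploy_stage, gen_docs, hdr_changed, link_bin, link_lib, publish_ok, rollback_ready, run_integ, src_changed} — 14 facts.

14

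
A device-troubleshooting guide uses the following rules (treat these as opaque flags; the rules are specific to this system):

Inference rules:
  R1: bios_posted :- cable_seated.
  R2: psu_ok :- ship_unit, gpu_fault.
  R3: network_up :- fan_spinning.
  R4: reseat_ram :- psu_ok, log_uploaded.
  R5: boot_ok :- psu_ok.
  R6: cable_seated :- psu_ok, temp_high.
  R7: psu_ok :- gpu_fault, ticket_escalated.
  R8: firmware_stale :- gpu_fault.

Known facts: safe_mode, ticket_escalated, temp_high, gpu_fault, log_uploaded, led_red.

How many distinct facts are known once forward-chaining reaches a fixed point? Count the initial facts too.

12

Round 1 — R7, R8, derive psu_ok, firmware_stale.
Round 2 — R4, R5, R6, derive reseat_ram, boot_ok, cable_seated.
Round 3 — R1, derive bios_posted.
Closure: {bios_posted, boot_ok, cable_seated, firmware_stale, gpu_fault, led_red, log_uploaded, psu_ok, reseat_ram, safe_mode, temp_high, ticket_escalated} — 12 facts.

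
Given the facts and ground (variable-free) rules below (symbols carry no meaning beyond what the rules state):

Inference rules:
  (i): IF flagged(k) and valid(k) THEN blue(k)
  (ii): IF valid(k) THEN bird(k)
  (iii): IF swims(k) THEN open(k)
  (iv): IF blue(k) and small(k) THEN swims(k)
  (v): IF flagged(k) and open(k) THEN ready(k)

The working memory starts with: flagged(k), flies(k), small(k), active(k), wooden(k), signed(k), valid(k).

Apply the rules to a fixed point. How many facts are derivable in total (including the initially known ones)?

Round 1: (i) [IF flagged(k) and valid(k) THEN blue(k)]; (ii) [IF valid(k) THEN bird(k)]. New: blue(k), bird(k).
Round 2: (iv) [IF blue(k) and small(k) THEN swims(k)]. New: swims(k).
Round 3: (iii) [IF swims(k) THEN open(k)]. New: open(k).
Round 4: (v) [IF flagged(k) and open(k) THEN ready(k)]. New: ready(k).
Closure: {active(k), bird(k), blue(k), flagged(k), flies(k), open(k), ready(k), signed(k), small(k), swims(k), valid(k), wooden(k)} — 12 facts.

12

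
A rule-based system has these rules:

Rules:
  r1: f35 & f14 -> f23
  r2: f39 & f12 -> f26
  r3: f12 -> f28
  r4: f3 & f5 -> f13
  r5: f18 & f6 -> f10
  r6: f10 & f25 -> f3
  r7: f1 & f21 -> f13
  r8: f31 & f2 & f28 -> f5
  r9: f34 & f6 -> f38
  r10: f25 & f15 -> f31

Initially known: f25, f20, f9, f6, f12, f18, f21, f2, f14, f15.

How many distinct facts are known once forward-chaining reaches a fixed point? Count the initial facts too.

Round 1: r3 [f12 -> f28]; r5 [f18 & f6 -> f10]; r10 [f25 & f15 -> f31]. Adds f28, f10, f31.
Round 2: r6 [f10 & f25 -> f3]; r8 [f31 & f2 & f28 -> f5]. Adds f3, f5.
Round 3: r4 [f3 & f5 -> f13]. Adds f13.
Closure: {f10, f12, f13, f14, f15, f18, f2, f20, f21, f25, f28, f3, f31, f5, f6, f9} — 16 facts.

16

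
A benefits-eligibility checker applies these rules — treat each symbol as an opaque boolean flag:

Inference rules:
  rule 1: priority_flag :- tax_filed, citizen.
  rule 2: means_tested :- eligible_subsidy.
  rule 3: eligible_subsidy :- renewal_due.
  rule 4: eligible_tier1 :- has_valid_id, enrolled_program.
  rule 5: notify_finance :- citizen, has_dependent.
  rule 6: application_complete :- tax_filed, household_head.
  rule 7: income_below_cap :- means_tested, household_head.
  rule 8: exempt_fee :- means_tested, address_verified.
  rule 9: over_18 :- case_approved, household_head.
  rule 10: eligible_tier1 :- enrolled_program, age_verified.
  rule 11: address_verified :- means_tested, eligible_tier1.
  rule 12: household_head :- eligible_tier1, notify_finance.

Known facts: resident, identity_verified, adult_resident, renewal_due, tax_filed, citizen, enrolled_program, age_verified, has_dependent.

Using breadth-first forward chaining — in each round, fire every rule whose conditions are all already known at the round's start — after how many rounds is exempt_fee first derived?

Round 1: rule 1 [priority_flag :- tax_filed, citizen.]; rule 3 [eligible_subsidy :- renewal_due.]; rule 5 [notify_finance :- citizen, has_dependent.]; rule 10 [eligible_tier1 :- enrolled_program, age_verified.]. Adds priority_flag, eligible_subsidy, notify_finance, eligible_tier1.
Round 2: rule 2 [means_tested :- eligible_subsidy.]; rule 12 [household_head :- eligible_tier1, notify_finance.]. Adds means_tested, household_head.
Round 3: rule 6 [application_complete :- tax_filed, household_head.]; rule 7 [income_below_cap :- means_tested, household_head.]; rule 11 [address_verified :- means_tested, eligible_tier1.]. Adds application_complete, income_below_cap, address_verified.
Round 4: rule 8 [exempt_fee :- means_tested, address_verified.]. Adds exempt_fee.
exempt_fee first appears in round 4.

4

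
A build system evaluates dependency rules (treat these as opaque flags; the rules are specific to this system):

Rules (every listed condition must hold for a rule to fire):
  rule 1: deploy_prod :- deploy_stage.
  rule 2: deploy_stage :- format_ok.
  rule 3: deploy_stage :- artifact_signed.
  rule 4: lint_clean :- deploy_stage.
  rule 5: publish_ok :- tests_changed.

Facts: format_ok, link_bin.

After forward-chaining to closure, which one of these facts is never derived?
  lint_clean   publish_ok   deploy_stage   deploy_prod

[1] rule 2 [deploy_stage :- format_ok.]. ⇒ new: deploy_stage.
[2] rule 1 [deploy_prod :- deploy_stage.]; rule 4 [lint_clean :- deploy_stage.]. ⇒ new: deploy_prod, lint_clean.
Derived: deploy_stage (round 1), lint_clean (round 2), deploy_prod (round 2). publish_ok never appears in any round.

publish_ok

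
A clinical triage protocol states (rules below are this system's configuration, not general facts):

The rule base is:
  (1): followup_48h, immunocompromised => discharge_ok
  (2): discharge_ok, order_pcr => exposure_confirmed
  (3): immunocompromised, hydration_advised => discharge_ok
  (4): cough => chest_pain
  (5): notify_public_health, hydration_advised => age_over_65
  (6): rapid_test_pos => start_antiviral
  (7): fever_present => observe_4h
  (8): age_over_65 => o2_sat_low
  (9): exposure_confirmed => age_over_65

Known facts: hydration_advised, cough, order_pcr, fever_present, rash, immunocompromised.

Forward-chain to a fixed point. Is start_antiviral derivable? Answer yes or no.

no

Round 1: (3) [immunocompromised, hydration_advised => discharge_ok]; (4) [cough => chest_pain]; (7) [fever_present => observe_4h]. New: discharge_ok, chest_pain, observe_4h.
Round 2: (2) [discharge_ok, order_pcr => exposure_confirmed]. New: exposure_confirmed.
Round 3: (9) [exposure_confirmed => age_over_65]. New: age_over_65.
Round 4: (8) [age_over_65 => o2_sat_low]. New: o2_sat_low.
Fixed point reached. start_antiviral is concluded only by (6); (6) needs rapid_test_pos (never derived).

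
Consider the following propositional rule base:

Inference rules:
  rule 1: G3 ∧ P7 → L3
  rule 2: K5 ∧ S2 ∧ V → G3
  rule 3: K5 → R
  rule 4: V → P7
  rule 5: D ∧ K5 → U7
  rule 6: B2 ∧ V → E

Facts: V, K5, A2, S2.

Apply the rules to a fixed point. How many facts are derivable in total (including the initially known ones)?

Round 1 fires rule 2, rule 3, rule 4, giving G3, R, P7.
Round 2 fires rule 1, giving L3.
Closure: {A2, G3, K5, L3, P7, R, S2, V} — 8 facts.

8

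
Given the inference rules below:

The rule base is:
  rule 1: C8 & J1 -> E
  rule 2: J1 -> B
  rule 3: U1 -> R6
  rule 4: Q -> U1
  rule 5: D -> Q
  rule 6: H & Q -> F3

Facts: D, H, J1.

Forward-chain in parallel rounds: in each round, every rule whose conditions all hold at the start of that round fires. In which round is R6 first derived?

Round 1 — rule 2, rule 5, derive B, Q.
Round 2 — rule 4, rule 6, derive U1, F3.
Round 3 — rule 3, derive R6.
R6 first appears in round 3.

3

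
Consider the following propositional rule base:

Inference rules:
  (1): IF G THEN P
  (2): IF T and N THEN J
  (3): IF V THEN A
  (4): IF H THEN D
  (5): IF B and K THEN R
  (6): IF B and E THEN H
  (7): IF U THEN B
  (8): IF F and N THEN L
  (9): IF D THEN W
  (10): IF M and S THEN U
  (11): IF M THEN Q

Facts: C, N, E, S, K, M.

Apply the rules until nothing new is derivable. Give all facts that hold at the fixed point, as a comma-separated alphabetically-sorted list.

[1] (10) [IF M and S THEN U]; (11) [IF M THEN Q]. ⇒ new: U, Q.
[2] (7) [IF U THEN B]. ⇒ new: B.
[3] (5) [IF B and K THEN R]; (6) [IF B and E THEN H]. ⇒ new: R, H.
[4] (4) [IF H THEN D]. ⇒ new: D.
[5] (9) [IF D THEN W]. ⇒ new: W.

B, C, D, E, H, K, M, N, Q, R, S, U, W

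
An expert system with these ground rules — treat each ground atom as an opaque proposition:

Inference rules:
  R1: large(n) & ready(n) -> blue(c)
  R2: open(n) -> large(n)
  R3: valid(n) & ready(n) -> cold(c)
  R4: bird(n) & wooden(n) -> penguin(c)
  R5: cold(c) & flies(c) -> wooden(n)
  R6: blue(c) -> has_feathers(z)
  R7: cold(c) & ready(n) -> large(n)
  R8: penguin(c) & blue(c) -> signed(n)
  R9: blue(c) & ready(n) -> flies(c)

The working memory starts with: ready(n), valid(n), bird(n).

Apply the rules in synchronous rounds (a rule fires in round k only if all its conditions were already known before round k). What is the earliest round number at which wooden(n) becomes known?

Round 1: R3 [valid(n) & ready(n) -> cold(c)]. New: cold(c).
Round 2: R7 [cold(c) & ready(n) -> large(n)]. New: large(n).
Round 3: R1 [large(n) & ready(n) -> blue(c)]. New: blue(c).
Round 4: R6 [blue(c) -> has_feathers(z)]; R9 [blue(c) & ready(n) -> flies(c)]. New: has_feathers(z), flies(c).
Round 5: R5 [cold(c) & flies(c) -> wooden(n)]. New: wooden(n).
wooden(n) first appears in round 5.

5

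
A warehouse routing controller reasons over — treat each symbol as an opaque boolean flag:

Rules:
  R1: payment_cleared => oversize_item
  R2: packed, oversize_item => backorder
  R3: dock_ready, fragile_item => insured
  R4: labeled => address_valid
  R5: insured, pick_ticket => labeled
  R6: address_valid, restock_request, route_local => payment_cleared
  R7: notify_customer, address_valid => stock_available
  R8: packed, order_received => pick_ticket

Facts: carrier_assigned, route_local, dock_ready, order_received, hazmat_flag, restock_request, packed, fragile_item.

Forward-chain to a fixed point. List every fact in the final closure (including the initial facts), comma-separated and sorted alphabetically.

Round 1 — R3, R8, derive insured, pick_ticket.
Round 2 — R5, derive labeled.
Round 3 — R4, derive address_valid.
Round 4 — R6, derive payment_cleared.
Round 5 — R1, derive oversize_item.
Round 6 — R2, derive backorder.

address_valid, backorder, carrier_assigned, dock_ready, fragile_item, hazmat_flag, insured, labeled, order_received, oversize_item, packed, payment_cleared, pick_ticket, restock_request, route_local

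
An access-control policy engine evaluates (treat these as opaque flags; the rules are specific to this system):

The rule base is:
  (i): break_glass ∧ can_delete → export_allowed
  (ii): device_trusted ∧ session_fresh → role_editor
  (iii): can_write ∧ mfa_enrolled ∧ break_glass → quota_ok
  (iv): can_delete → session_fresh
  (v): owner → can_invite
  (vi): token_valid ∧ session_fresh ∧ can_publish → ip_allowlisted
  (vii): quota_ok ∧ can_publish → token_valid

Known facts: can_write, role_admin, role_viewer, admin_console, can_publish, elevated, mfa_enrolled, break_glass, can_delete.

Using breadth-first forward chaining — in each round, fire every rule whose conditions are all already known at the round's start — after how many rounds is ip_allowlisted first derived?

[1] (i) [break_glass ∧ can_delete → export_allowed]; (iii) [can_write ∧ mfa_enrolled ∧ break_glass → quota_ok]; (iv) [can_delete → session_fresh]. ⇒ new: export_allowed, quota_ok, session_fresh.
[2] (vii) [quota_ok ∧ can_publish → token_valid]. ⇒ new: token_valid.
[3] (vi) [token_valid ∧ session_fresh ∧ can_publish → ip_allowlisted]. ⇒ new: ip_allowlisted.
ip_allowlisted first appears in round 3.

3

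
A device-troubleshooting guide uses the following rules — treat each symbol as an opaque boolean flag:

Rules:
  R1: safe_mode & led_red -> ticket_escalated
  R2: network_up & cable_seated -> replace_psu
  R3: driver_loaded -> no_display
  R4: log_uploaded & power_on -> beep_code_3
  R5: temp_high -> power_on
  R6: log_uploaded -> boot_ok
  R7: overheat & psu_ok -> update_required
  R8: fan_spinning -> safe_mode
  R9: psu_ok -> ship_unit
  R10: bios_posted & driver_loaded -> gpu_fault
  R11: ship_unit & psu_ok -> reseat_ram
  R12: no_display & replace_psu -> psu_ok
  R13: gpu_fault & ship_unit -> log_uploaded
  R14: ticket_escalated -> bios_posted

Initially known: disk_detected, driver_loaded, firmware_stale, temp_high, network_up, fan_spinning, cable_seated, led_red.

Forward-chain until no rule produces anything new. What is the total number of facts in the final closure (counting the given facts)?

Round 1 fires R2, R3, R5, R8, giving replace_psu, no_display, power_on, safe_mode.
Round 2 fires R1, R12, giving ticket_escalated, psu_ok.
Round 3 fires R9, R14, giving ship_unit, bios_posted.
Round 4 fires R10, R11, giving gpu_fault, reseat_ram.
Round 5 fires R13, giving log_uploaded.
Round 6 fires R4, R6, giving beep_code_3, boot_ok.
Closure: {beep_code_3, bios_posted, boot_ok, cable_seated, disk_detected, driver_loaded, fan_spinning, firmware_stale, gpu_fault, led_red, log_uploaded, network_up, no_display, power_on, psu_ok, replace_psu, reseat_ram, safe_mode, ship_unit, temp_high, ticket_escalated} — 21 facts.

21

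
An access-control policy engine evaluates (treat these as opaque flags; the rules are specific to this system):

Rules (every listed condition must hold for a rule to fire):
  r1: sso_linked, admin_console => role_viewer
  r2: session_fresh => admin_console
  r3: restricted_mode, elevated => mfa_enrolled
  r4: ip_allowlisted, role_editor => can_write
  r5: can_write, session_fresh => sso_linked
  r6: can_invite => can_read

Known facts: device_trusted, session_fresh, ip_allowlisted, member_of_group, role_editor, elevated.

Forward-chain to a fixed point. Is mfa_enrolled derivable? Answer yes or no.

Round 1: r2 [session_fresh => admin_console]; r4 [ip_allowlisted, role_editor => can_write]. Adds admin_console, can_write.
Round 2: r5 [can_write, session_fresh => sso_linked]. Adds sso_linked.
Round 3: r1 [sso_linked, admin_console => role_viewer]. Adds role_viewer.
Fixed point reached. mfa_enrolled is concluded only by r3; r3 needs restricted_mode (never derived).

no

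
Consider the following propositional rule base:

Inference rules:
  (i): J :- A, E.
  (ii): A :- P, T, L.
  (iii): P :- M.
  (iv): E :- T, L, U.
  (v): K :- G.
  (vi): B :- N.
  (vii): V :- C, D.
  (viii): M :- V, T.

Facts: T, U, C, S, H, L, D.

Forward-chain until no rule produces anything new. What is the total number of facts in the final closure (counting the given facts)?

Round 1: (iv) [E :- T, L, U.]; (vii) [V :- C, D.]. New: E, V.
Round 2: (viii) [M :- V, T.]. New: M.
Round 3: (iii) [P :- M.]. New: P.
Round 4: (ii) [A :- P, T, L.]. New: A.
Round 5: (i) [J :- A, E.]. New: J.
Closure: {A, C, D, E, H, J, L, M, P, S, T, U, V} — 13 facts.

13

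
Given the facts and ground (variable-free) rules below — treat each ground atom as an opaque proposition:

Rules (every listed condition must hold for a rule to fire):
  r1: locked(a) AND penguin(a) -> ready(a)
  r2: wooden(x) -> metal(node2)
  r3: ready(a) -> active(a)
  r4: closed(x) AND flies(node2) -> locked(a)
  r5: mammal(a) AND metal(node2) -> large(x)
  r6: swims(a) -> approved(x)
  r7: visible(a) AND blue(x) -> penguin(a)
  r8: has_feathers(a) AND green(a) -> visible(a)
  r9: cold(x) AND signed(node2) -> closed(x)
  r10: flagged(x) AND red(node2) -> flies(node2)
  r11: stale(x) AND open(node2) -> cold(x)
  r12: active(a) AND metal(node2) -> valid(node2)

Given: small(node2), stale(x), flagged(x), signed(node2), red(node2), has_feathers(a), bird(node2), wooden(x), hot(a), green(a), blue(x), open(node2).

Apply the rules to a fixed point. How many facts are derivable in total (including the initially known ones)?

Round 1 fires r2, r8, r10, r11, giving metal(node2), visible(a), flies(node2), cold(x).
Round 2 fires r7, r9, giving penguin(a), closed(x).
Round 3 fires r4, giving locked(a).
Round 4 fires r1, giving ready(a).
Round 5 fires r3, giving active(a).
Round 6 fires r12, giving valid(node2).
Closure: {active(a), bird(node2), blue(x), closed(x), cold(x), flagged(x), flies(node2), green(a), has_feathers(a), hot(a), locked(a), metal(node2), open(node2), penguin(a), ready(a), red(node2), signed(node2), small(node2), stale(x), valid(node2), visible(a), wooden(x)} — 22 facts.

22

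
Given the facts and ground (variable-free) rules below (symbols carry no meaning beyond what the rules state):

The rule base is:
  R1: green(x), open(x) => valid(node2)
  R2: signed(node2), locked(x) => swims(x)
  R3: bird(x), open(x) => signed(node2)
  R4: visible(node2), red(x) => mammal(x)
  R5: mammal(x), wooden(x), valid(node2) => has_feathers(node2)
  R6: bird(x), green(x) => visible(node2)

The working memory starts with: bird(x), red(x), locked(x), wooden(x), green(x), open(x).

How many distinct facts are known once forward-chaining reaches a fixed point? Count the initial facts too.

12

Round 1: R1 [green(x), open(x) => valid(node2)]; R3 [bird(x), open(x) => signed(node2)]; R6 [bird(x), green(x) => visible(node2)]. Adds valid(node2), signed(node2), visible(node2).
Round 2: R2 [signed(node2), locked(x) => swims(x)]; R4 [visible(node2), red(x) => mammal(x)]. Adds swims(x), mammal(x).
Round 3: R5 [mammal(x), wooden(x), valid(node2) => has_feathers(node2)]. Adds has_feathers(node2).
Closure: {bird(x), green(x), has_feathers(node2), locked(x), mammal(x), open(x), red(x), signed(node2), swims(x), valid(node2), visible(node2), wooden(x)} — 12 facts.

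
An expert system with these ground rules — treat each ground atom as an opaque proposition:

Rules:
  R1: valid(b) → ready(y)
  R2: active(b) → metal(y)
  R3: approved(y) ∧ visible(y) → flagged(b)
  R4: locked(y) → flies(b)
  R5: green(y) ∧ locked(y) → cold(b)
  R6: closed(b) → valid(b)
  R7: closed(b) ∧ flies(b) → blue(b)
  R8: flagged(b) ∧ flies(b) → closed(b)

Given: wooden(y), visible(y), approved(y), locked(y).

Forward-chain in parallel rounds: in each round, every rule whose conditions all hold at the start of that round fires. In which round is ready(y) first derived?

4

Round 1: R3 [approved(y) ∧ visible(y) → flagged(b)]; R4 [locked(y) → flies(b)]. New: flagged(b), flies(b).
Round 2: R8 [flagged(b) ∧ flies(b) → closed(b)]. New: closed(b).
Round 3: R6 [closed(b) → valid(b)]; R7 [closed(b) ∧ flies(b) → blue(b)]. New: valid(b), blue(b).
Round 4: R1 [valid(b) → ready(y)]. New: ready(y).
ready(y) first appears in round 4.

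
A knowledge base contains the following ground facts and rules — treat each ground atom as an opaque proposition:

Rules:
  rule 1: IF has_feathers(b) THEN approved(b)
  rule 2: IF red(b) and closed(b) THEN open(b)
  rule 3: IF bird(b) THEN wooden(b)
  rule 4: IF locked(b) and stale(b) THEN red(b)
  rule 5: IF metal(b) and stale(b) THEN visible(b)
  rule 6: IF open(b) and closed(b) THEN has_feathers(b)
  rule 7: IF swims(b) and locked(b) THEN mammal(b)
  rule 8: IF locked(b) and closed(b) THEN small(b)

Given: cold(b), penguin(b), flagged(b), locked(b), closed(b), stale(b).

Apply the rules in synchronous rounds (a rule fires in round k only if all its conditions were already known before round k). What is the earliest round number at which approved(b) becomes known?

Round 1: rule 4 [IF locked(b) and stale(b) THEN red(b)]; rule 8 [IF locked(b) and closed(b) THEN small(b)]. Adds red(b), small(b).
Round 2: rule 2 [IF red(b) and closed(b) THEN open(b)]. Adds open(b).
Round 3: rule 6 [IF open(b) and closed(b) THEN has_feathers(b)]. Adds has_feathers(b).
Round 4: rule 1 [IF has_feathers(b) THEN approved(b)]. Adds approved(b).
approved(b) first appears in round 4.

4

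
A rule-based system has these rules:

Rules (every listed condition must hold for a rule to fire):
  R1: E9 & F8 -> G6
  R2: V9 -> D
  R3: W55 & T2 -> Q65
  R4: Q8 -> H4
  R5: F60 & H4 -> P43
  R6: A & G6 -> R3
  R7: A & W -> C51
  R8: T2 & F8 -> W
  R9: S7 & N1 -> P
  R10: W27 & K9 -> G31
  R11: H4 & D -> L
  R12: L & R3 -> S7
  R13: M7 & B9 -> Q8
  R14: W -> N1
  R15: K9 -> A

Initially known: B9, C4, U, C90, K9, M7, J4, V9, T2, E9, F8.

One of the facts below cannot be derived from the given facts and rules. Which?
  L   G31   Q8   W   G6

Round 1: R1 [E9 & F8 -> G6]; R2 [V9 -> D]; R8 [T2 & F8 -> W]; R13 [M7 & B9 -> Q8]; R15 [K9 -> A]. New: G6, D, W, Q8, A.
Round 2: R4 [Q8 -> H4]; R6 [A & G6 -> R3]; R7 [A & W -> C51]; R14 [W -> N1]. New: H4, R3, C51, N1.
Round 3: R11 [H4 & D -> L]. New: L.
Round 4: R12 [L & R3 -> S7]. New: S7.
Round 5: R9 [S7 & N1 -> P]. New: P.
Derived: L (round 3), G6 (round 1), W (round 1), Q8 (round 1). G31 never appears in any round.

G31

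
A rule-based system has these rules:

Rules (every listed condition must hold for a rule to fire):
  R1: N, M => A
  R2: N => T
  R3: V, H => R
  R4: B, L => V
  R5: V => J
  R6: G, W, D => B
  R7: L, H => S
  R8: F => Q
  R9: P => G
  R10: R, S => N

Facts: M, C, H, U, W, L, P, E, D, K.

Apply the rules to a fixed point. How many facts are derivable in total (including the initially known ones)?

[1] R7 [L, H => S]; R9 [P => G]. ⇒ new: S, G.
[2] R6 [G, W, D => B]. ⇒ new: B.
[3] R4 [B, L => V]. ⇒ new: V.
[4] R3 [V, H => R]; R5 [V => J]. ⇒ new: R, J.
[5] R10 [R, S => N]. ⇒ new: N.
[6] R1 [N, M => A]; R2 [N => T]. ⇒ new: A, T.
Closure: {A, B, C, D, E, G, H, J, K, L, M, N, P, R, S, T, U, V, W} — 19 facts.

19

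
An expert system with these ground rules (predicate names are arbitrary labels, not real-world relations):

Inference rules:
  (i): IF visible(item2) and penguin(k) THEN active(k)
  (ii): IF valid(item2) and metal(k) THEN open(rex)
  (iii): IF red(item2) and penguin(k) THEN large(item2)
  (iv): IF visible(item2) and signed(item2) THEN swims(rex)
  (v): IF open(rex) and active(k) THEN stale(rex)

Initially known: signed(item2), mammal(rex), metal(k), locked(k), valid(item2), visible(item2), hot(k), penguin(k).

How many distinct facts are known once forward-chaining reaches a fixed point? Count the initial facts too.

12

[1] (i) [IF visible(item2) and penguin(k) THEN active(k)]; (ii) [IF valid(item2) and metal(k) THEN open(rex)]; (iv) [IF visible(item2) and signed(item2) THEN swims(rex)]. ⇒ new: active(k), open(rex), swims(rex).
[2] (v) [IF open(rex) and active(k) THEN stale(rex)]. ⇒ new: stale(rex).
Closure: {active(k), hot(k), locked(k), mammal(rex), metal(k), open(rex), penguin(k), signed(item2), stale(rex), swims(rex), valid(item2), visible(item2)} — 12 facts.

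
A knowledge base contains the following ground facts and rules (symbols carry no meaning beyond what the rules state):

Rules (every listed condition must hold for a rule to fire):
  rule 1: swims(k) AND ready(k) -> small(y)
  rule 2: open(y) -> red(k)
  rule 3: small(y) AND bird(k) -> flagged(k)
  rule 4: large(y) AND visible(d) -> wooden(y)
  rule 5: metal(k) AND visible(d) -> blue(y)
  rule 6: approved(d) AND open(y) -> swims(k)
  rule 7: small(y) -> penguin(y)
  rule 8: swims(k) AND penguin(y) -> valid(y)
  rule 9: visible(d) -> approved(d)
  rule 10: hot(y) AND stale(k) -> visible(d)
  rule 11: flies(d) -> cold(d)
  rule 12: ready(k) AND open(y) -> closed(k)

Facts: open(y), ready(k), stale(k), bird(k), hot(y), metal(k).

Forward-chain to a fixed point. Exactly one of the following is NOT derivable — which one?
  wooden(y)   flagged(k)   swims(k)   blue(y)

Round 1 — rule 2, rule 10, rule 12, derive red(k), visible(d), closed(k).
Round 2 — rule 5, rule 9, derive blue(y), approved(d).
Round 3 — rule 6, derive swims(k).
Round 4 — rule 1, derive small(y).
Round 5 — rule 3, rule 7, derive flagged(k), penguin(y).
Round 6 — rule 8, derive valid(y).
Derived: flagged(k) (round 5), swims(k) (round 3), blue(y) (round 2). wooden(y) never appears in any round.

wooden(y)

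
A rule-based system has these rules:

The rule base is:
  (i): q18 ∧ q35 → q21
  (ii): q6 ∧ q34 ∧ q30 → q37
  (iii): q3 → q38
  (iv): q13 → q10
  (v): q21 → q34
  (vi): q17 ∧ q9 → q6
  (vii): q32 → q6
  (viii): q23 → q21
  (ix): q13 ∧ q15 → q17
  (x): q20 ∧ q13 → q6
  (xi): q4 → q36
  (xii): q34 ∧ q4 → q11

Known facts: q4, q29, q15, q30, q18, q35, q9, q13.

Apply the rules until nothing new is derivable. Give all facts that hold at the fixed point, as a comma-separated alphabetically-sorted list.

q10, q11, q13, q15, q17, q18, q21, q29, q30, q34, q35, q36, q37, q4, q6, q9

[1] (i) [q18 ∧ q35 → q21]; (iv) [q13 → q10]; (ix) [q13 ∧ q15 → q17]; (xi) [q4 → q36]. ⇒ new: q21, q10, q17, q36.
[2] (v) [q21 → q34]; (vi) [q17 ∧ q9 → q6]. ⇒ new: q34, q6.
[3] (ii) [q6 ∧ q34 ∧ q30 → q37]; (xii) [q34 ∧ q4 → q11]. ⇒ new: q37, q11.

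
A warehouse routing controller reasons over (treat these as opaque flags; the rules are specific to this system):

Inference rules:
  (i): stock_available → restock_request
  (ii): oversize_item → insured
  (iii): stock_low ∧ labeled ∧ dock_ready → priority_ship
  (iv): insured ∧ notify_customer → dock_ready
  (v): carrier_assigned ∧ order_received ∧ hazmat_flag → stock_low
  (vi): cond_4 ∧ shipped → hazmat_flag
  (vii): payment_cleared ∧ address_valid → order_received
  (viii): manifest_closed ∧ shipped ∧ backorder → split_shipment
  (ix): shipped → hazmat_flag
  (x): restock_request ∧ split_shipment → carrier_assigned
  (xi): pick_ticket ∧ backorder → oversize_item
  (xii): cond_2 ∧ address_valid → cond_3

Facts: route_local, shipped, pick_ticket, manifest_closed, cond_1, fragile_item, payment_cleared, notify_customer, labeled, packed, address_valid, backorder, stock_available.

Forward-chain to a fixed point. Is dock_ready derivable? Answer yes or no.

yes

Round 1 — (i), (vii), (viii), (ix), (xi), derive restock_request, order_received, split_shipment, hazmat_flag, oversize_item.
Round 2 — (ii), (x), derive insured, carrier_assigned.
Round 3 — (iv), (v), derive dock_ready, stock_low.
Round 4 — (iii), derive priority_ship.
dock_ready appears in round 3, so it is derivable.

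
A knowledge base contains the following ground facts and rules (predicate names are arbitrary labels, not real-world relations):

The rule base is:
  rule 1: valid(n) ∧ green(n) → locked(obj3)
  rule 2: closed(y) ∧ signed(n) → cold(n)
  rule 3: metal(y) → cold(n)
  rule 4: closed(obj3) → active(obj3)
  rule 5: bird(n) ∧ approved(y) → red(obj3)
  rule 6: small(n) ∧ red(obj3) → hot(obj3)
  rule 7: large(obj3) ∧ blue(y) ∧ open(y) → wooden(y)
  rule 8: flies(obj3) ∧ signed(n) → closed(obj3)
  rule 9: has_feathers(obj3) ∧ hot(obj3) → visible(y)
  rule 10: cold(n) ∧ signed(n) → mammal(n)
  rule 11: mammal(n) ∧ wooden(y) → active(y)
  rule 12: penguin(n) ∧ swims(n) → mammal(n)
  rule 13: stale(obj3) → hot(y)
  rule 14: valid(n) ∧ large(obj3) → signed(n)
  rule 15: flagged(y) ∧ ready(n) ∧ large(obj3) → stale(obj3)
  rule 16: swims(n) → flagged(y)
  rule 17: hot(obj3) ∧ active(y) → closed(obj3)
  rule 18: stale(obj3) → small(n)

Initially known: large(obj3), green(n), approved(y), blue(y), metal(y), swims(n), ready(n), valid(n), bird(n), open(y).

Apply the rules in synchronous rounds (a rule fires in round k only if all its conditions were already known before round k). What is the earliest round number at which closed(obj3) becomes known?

Round 1 fires rule 1, rule 3, rule 5, rule 7, rule 14, rule 16, giving locked(obj3), cold(n), red(obj3), wooden(y), signed(n), flagged(y).
Round 2 fires rule 10, rule 15, giving mammal(n), stale(obj3).
Round 3 fires rule 11, rule 13, rule 18, giving active(y), hot(y), small(n).
Round 4 fires rule 6, giving hot(obj3).
Round 5 fires rule 17, giving closed(obj3).
closed(obj3) first appears in round 5.

5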